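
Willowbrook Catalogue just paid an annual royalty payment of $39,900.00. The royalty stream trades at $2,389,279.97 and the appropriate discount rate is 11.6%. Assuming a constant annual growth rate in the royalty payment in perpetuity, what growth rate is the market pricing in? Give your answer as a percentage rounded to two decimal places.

P = D₀(1+g)/(r−g) ⇒ P(r−g) = D₀(1+g) ⇒ g(P+D₀) = P·r − D₀
g = (P·r − D₀)/(P + D₀) = ($2,389,279.97×0.116 − $39,900.00) / ($2,389,279.97 + $39,900.00) = 0.097669

9.77%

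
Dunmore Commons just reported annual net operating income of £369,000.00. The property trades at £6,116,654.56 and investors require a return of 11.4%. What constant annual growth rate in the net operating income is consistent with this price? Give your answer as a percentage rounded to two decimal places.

5.06%

P = D₀(1+g)/(r−g) ⇒ P(r−g) = D₀(1+g) ⇒ g(P+D₀) = P·r − D₀
g = (P·r − D₀)/(P + D₀) = (£6,116,654.56×0.114 − £369,000.00) / (£6,116,654.56 + £369,000.00) = 0.050619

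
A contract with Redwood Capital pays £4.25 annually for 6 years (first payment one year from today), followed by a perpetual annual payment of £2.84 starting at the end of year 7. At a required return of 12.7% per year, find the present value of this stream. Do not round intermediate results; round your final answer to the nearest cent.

PV of 6-year annuity: £4.25 × [1 − (1+0.127)^−6] / 0.127 = 17.13248
Perpetuity value at year 6: £2.84 / 0.127 = 22.36220
PV of perpetuity: 22.36220 / (1+0.127)^6 = 10.91368
Total PV = 17.13248 + 10.91368 = 28.04616

£28.05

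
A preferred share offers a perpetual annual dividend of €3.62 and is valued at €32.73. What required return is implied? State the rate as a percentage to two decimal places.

11.06%

P = C/r ⇒ r = C/P = €3.62/€32.73 = 0.110602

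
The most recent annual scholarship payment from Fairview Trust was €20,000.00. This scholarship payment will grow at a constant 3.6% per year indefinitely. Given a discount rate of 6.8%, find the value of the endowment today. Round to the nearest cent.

D₁ = D₀ × (1 + g) = €20,000.00 × 1.036 = €20,720.0000
Growing perpetuity: P = D₁ / (r − g) = €20,720.0000 / (0.068 − 0.036) = €647,500.00

€647500.00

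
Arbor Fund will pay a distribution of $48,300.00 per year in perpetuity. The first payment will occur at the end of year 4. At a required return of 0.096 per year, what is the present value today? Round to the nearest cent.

$382159.13

Value at end of year 3: C / r = $48,300.00 / 0.096 = $503,125.0000
Discount to today: PV = $503,125.0000 / (1 + 0.096)^3 = $503,125.0000 / 1.316533 = $382,159.13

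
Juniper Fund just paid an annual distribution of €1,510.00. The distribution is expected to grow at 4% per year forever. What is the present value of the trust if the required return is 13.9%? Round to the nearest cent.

D₁ = D₀ × (1 + g) = €1,510.00 × 1.04 = €1,570.4000
Growing perpetuity: P = D₁ / (r − g) = €1,570.4000 / (0.139 − 0.04) = €15,862.63

€15862.63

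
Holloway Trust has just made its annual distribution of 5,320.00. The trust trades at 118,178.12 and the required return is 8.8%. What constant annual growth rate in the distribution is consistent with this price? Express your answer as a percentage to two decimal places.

4.11%

P = D₀(1+g)/(r−g) ⇒ P(r−g) = D₀(1+g) ⇒ g(P+D₀) = P·r − D₀
g = (P·r − D₀)/(P + D₀) = (118,178.12×0.088 − 5,320.00) / (118,178.12 + 5,320.00) = 0.041132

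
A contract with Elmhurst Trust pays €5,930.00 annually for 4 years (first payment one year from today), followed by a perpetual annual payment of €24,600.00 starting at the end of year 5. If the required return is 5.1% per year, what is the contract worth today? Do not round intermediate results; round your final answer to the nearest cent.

€416303.54

PV of 4-year annuity: €5,930.00 × [1 − (1+0.051)^−4] / 0.051 = 20978.73331
Perpetuity value at year 4: €24,600.00 / 0.051 = 482352.94118
PV of perpetuity: 482352.94118 / (1+0.051)^4 = 395324.80637
Total PV = 20978.73331 + 395324.80637 = 416303.53968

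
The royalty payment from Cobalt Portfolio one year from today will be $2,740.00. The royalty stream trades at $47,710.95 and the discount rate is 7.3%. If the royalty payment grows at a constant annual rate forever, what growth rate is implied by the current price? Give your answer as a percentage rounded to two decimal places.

P = D₁/(r−g) ⇒ g = r − D₁/P = 0.073 − $2,740.00/$47,710.95 = 0.015571

1.56%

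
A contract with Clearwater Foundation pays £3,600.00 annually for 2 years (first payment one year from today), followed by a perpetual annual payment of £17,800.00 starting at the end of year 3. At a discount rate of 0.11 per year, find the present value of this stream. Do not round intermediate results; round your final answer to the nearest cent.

PV of 2-year annuity: £3,600.00 × [1 − (1+0.11)^−2] / 0.11 = 6165.08400
Perpetuity value at year 2: £17,800.00 / 0.11 = 161818.18182
PV of perpetuity: 161818.18182 / (1+0.11)^2 = 131335.26647
Total PV = 6165.08400 + 131335.26647 = 137500.35047

£137500.35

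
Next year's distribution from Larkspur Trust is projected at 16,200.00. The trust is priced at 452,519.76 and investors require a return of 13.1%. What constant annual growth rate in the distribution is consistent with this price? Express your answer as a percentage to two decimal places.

P = D₁/(r−g) ⇒ g = r − D₁/P = 0.131 − 16,200.00/452,519.76 = 0.095200

9.52%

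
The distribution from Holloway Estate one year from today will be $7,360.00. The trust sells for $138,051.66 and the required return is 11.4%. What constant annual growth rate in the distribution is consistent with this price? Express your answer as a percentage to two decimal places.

6.07%

P = D₁/(r−g) ⇒ g = r − D₁/P = 0.114 − $7,360.00/$138,051.66 = 0.060687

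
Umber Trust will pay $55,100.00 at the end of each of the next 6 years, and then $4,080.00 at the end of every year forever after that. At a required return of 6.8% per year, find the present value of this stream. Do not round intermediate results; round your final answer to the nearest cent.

PV of 6-year annuity: $55,100.00 × [1 − (1+0.068)^−6] / 0.068 = 264265.79535
Perpetuity value at year 6: $4,080.00 / 0.068 = 60000.00000
PV of perpetuity: 60000.00000 / (1+0.068)^6 = 40431.86125
Total PV = 264265.79535 + 40431.86125 = 304697.65660

$304697.66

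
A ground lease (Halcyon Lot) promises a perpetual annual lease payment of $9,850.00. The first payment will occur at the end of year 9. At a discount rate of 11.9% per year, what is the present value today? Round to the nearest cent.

$33670.42

Value at end of year 8: C / r = $9,850.00 / 0.119 = $82,773.1092
Discount to today: PV = $82,773.1092 / (1 + 0.119)^8 = $82,773.1092 / 2.458333 = $33,670.42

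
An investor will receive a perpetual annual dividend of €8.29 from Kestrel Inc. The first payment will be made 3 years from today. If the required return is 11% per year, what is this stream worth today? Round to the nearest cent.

Value at end of year 2: C / r = €8.29 / 0.11 = €75.3636
Discount to today: PV = €75.3636 / (1 + 0.11)^2 = €75.3636 / 1.232100 = €61.17

€61.17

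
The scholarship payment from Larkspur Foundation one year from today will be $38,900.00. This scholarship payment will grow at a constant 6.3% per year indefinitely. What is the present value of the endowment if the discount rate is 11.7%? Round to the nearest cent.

Growing perpetuity: P = D₁ / (r − g) = $38,900.0000 / (0.117 − 0.063) = $720,370.37

$720370.37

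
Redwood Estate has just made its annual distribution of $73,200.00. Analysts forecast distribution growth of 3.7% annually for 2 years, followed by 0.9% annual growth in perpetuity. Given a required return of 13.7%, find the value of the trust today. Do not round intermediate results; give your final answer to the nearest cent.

D_1 = 75908.40000
D_2 = 78717.01080
Terminal value at year 2: TV = D_2×(1+g_2)/(r−g_2) = 79425.46390/0.128 = 620511.43670
P_0 = D_1/(1+r)^1 + D_2/(1+r)^2 + TV/(1+r)^2
    = 66762.00528 + 60890.23700 + 479986.32137 = 607638.56365

$607638.56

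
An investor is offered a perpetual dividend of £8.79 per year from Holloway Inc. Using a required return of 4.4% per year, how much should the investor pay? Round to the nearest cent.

Level perpetuity: PV = C / r = £8.79 / 0.044 = £199.77

£199.77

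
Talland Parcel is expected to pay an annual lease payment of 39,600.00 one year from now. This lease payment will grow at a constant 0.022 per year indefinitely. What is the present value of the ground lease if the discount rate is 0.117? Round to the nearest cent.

416842.11

Growing perpetuity: P = D₁ / (r − g) = 39,600.0000 / (0.117 − 0.022) = 416,842.11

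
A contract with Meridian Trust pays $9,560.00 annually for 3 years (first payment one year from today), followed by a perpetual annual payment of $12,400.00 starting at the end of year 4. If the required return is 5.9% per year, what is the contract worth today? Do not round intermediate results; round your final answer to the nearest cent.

PV of 3-year annuity: $9,560.00 × [1 − (1+0.059)^−3] / 0.059 = 25601.34708
Perpetuity value at year 3: $12,400.00 / 0.059 = 210169.49153
PV of perpetuity: 210169.49153 / (1+0.059)^3 = 176962.72335
Total PV = 25601.34708 + 176962.72335 = 202564.07043

$202564.07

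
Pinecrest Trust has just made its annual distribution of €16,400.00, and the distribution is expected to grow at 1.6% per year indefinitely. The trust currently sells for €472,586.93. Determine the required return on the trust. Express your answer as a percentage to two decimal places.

5.13%

D₁ = €16,400.00 × 1.016 = €16,662.4000
P = D₁/(r − g) ⇒ r = D₁/P + g = €16,662.4000/€472,586.93 + 0.016 = 0.035258 + 0.016 = 0.051258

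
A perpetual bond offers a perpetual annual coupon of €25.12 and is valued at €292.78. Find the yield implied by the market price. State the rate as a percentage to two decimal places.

P = C/r ⇒ r = C/P = €25.12/€292.78 = 0.085798

8.58%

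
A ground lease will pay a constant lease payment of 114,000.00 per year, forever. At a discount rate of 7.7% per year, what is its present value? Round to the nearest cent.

Level perpetuity: PV = C / r = 114,000.00 / 0.077 = 1,480,519.48

1480519.48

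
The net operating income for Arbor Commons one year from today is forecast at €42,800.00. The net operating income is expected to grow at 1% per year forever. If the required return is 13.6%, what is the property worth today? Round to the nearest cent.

€339682.54

Growing perpetuity: P = D₁ / (r − g) = €42,800.0000 / (0.136 − 0.01) = €339,682.54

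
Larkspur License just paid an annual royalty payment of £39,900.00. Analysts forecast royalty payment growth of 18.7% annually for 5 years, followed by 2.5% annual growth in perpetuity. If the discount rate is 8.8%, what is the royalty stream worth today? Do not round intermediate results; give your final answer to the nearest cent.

£1264413.58

D_1 = 47361.30000
D_2 = 56217.86310
D_3 = 66730.60350
D_4 = 79209.22635
D_5 = 94021.35168
Terminal value at year 5: TV = D_5×(1+g_2)/(r−g_2) = 96371.88547/0.063 = 1529712.46785
P_0 = D_1/(1+r)^1 + D_2/(1+r)^2 + D_3/(1+r)^3 + D_4/(1+r)^4 + D_5/(1+r)^5 + TV/(1+r)^5
    = 43530.60662 + 47491.57174 + 51812.95557 + 56527.55355 + 61671.14528 + 1003379.74456 = 1264413.57731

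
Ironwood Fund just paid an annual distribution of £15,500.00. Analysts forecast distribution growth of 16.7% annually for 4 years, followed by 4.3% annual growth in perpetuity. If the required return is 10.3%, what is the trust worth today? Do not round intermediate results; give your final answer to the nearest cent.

D_1 = 18088.50000
D_2 = 21109.27950
D_3 = 24634.52918
D_4 = 28748.49555
Terminal value at year 4: TV = D_4×(1+g_2)/(r−g_2) = 29984.68086/0.06 = 499744.68096
P_0 = D_1/(1+r)^1 + D_2/(1+r)^2 + D_3/(1+r)^3 + D_4/(1+r)^4 + TV/(1+r)^4
    = 16399.36537 + 17350.91513 + 18357.67720 + 19422.85521 + 337633.96633 = 409164.77923

£409164.78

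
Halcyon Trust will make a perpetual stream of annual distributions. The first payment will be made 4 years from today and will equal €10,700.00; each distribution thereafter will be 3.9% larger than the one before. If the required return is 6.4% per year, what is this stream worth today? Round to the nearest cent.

Value at end of year 3: C₁ / (r − g) = €10,700.00 / (0.064 − 0.039) = €428,000.0000
Discount to today: PV = €428,000.0000 / (1 + 0.064)^3 = €428,000.0000 / 1.204550 = €355,319.37

€355319.37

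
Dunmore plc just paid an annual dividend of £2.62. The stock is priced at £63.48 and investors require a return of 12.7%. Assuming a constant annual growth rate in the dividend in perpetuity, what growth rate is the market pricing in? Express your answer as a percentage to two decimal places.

P = D₀(1+g)/(r−g) ⇒ P(r−g) = D₀(1+g) ⇒ g(P+D₀) = P·r − D₀
g = (P·r − D₀)/(P + D₀) = (£63.48×0.127 − £2.62) / (£63.48 + £2.62) = 0.082329

8.23%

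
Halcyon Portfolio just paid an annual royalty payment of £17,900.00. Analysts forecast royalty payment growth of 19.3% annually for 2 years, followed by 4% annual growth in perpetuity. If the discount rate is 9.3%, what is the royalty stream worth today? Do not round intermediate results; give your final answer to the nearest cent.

D_1 = 21354.70000
D_2 = 25476.15710
Terminal value at year 2: TV = D_2×(1+g_2)/(r−g_2) = 26495.20338/0.053 = 499909.49781
P_0 = D_1/(1+r)^1 + D_2/(1+r)^2 + TV/(1+r)^2
    = 19537.69442 + 21325.22364 + 418457.21866 = 459320.13672

£459320.14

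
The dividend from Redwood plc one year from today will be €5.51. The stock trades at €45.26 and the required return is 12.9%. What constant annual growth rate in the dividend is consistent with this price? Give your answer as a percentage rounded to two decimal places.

P = D₁/(r−g) ⇒ g = r − D₁/P = 0.129 − €5.51/€45.26 = 0.007259

0.73%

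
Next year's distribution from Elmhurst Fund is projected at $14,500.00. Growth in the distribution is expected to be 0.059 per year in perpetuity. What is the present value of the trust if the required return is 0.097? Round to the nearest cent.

$381578.95

Growing perpetuity: P = D₁ / (r − g) = $14,500.0000 / (0.097 − 0.059) = $381,578.95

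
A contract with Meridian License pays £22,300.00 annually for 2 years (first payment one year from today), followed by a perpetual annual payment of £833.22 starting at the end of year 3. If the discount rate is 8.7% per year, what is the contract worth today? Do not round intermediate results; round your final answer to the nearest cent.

PV of 2-year annuity: £22,300.00 × [1 − (1+0.087)^−2] / 0.087 = 39388.38951
Perpetuity value at year 2: £833.22 / 0.087 = 9577.24138
PV of perpetuity: 9577.24138 / (1+0.087)^2 = 8105.52865
Total PV = 39388.38951 + 8105.52865 = 47493.91815

£47493.92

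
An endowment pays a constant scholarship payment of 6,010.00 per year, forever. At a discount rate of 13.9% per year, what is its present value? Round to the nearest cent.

Level perpetuity: PV = C / r = 6,010.00 / 0.139 = 43,237.41

43237.41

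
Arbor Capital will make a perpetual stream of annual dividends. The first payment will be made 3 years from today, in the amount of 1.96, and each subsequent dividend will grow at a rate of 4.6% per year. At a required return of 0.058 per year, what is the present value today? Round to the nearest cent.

Value at end of year 2: C₁ / (r − g) = 1.96 / (0.058 − 0.046) = 163.3333
Discount to today: PV = 163.3333 / (1 + 0.058)^2 = 163.3333 / 1.119364 = 145.92

145.92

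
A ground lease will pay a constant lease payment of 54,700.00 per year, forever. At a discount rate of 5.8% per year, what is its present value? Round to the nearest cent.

Level perpetuity: PV = C / r = 54,700.00 / 0.058 = 943,103.45

943103.45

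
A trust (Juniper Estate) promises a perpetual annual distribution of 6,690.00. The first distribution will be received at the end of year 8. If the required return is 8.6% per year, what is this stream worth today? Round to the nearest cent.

Value at end of year 7: C / r = 6,690.00 / 0.086 = 77,790.6977
Discount to today: PV = 77,790.6977 / (1 + 0.086)^7 = 77,790.6977 / 1.781594 = 43,663.53

43663.53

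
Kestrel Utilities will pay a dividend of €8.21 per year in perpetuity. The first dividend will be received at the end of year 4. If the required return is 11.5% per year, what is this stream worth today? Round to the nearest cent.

Value at end of year 3: C / r = €8.21 / 0.115 = €71.3913
Discount to today: PV = €71.3913 / (1 + 0.115)^3 = €71.3913 / 1.386196 = €51.50

€51.50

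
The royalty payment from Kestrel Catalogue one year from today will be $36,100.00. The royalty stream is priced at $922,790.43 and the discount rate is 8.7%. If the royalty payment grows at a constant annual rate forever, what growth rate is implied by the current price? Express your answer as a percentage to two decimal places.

P = D₁/(r−g) ⇒ g = r − D₁/P = 0.087 − $36,100.00/$922,790.43 = 0.047880

4.79%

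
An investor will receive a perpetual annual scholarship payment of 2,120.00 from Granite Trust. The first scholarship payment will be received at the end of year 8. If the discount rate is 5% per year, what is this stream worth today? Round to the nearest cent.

Value at end of year 7: C / r = 2,120.00 / 0.05 = 42,400.0000
Discount to today: PV = 42,400.0000 / (1 + 0.05)^7 = 42,400.0000 / 1.407100 = 30,132.89

30132.89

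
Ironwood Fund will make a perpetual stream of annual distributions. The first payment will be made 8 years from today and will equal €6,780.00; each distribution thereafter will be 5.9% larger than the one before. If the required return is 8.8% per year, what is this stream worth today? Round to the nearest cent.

€129547.62

Value at end of year 7: C₁ / (r − g) = €6,780.00 / (0.088 − 0.059) = €233,793.1034
Discount to today: PV = €233,793.1034 / (1 + 0.088)^7 = €233,793.1034 / 1.804689 = €129,547.62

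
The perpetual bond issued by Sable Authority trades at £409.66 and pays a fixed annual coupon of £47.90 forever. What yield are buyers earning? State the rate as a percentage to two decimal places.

P = C/r ⇒ r = C/P = £47.90/£409.66 = 0.116926

11.69%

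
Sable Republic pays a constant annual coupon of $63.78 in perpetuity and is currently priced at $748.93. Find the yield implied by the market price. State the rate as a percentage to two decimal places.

8.52%

P = C/r ⇒ r = C/P = $63.78/$748.93 = 0.085161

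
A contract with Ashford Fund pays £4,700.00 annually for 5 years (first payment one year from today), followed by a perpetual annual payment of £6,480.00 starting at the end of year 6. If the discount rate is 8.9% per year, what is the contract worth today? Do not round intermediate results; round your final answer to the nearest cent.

£65867.41

PV of 5-year annuity: £4,700.00 × [1 − (1+0.089)^−5] / 0.089 = 18328.89386
Perpetuity value at year 5: £6,480.00 / 0.089 = 72808.98876
PV of perpetuity: 72808.98876 / (1+0.089)^5 = 47538.51382
Total PV = 18328.89386 + 47538.51382 = 65867.40768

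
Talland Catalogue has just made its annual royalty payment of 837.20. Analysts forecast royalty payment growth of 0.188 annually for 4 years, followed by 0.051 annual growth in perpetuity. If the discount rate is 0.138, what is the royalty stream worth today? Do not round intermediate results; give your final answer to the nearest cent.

15744.99

D_1 = 994.59360
D_2 = 1181.57720
D_3 = 1403.71371
D_4 = 1667.61189
Terminal value at year 4: TV = D_4×(1+g_2)/(r−g_2) = 1752.66009/0.087 = 20145.51832
P_0 = D_1/(1+r)^1 + D_2/(1+r)^2 + D_3/(1+r)^3 + D_4/(1+r)^4 + TV/(1+r)^4
    = 873.98383 + 912.38382 + 952.47099 + 994.31945 + 12011.83609 = 15744.99418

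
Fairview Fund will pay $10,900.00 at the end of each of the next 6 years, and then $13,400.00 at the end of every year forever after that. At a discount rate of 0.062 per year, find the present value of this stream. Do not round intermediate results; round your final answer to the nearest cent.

$203912.59

PV of 6-year annuity: $10,900.00 × [1 − (1+0.062)^−6] / 0.062 = 53263.67740
Perpetuity value at year 6: $13,400.00 / 0.062 = 216129.03226
PV of perpetuity: 216129.03226 / (1+0.062)^6 = 150648.91508
Total PV = 53263.67740 + 150648.91508 = 203912.59249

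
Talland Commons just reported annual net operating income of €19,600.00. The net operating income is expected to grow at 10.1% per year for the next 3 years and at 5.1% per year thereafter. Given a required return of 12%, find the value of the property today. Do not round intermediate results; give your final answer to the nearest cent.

€340434.88

D_1 = 21579.60000
D_2 = 23759.13960
D_3 = 26158.81270
Terminal value at year 3: TV = D_3×(1+g_2)/(r−g_2) = 27492.91215/0.069 = 398448.00213
P_0 = D_1/(1+r)^1 + D_2/(1+r)^2 + D_3/(1+r)^3 + TV/(1+r)^3
    = 19267.50000 + 18940.64062 + 18619.32619 + 283607.41770 = 340434.88451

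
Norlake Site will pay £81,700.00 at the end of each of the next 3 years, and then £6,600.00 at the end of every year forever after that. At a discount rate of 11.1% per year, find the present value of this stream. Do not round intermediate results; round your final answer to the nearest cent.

PV of 3-year annuity: £81,700.00 × [1 − (1+0.111)^−3] / 0.111 = 199304.76249
Perpetuity value at year 3: £6,600.00 / 0.111 = 59459.45946
PV of perpetuity: 59459.45946 / (1+0.111)^3 = 43358.95233
Total PV = 199304.76249 + 43358.95233 = 242663.71482

£242663.71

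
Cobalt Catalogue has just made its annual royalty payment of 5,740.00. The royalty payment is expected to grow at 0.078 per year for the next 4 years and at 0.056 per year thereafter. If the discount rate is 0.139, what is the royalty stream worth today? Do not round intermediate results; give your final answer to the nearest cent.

78643.51

D_1 = 6187.72000
D_2 = 6670.36216
D_3 = 7190.65041
D_4 = 7751.52114
Terminal value at year 4: TV = D_4×(1+g_2)/(r−g_2) = 8185.60632/0.083 = 98621.76294
P_0 = D_1/(1+r)^1 + D_2/(1+r)^2 + D_3/(1+r)^3 + D_4/(1+r)^4 + TV/(1+r)^4
    = 5432.58999 + 5141.64356 + 4866.27898 + 4605.66175 + 58597.33507 = 78643.50934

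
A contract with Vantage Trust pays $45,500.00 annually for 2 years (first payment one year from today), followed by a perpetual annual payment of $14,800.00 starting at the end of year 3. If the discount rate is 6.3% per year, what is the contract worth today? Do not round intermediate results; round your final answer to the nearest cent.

$290970.05

PV of 2-year annuity: $45,500.00 × [1 − (1+0.063)^−2] / 0.063 = 83069.97803
Perpetuity value at year 2: $14,800.00 / 0.063 = 234920.63492
PV of perpetuity: 234920.63492 / (1+0.063)^2 = 207900.07064
Total PV = 83069.97803 + 207900.07064 = 290970.04867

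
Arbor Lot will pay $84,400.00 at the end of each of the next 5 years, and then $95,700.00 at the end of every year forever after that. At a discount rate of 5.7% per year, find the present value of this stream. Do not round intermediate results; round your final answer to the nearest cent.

PV of 5-year annuity: $84,400.00 × [1 − (1+0.057)^−5] / 0.057 = 358443.89788
Perpetuity value at year 5: $95,700.00 / 0.057 = 1678947.36842
PV of perpetuity: 1678947.36842 / (1+0.057)^5 = 1272512.75909
Total PV = 358443.89788 + 1272512.75909 = 1630956.65697

$1630956.66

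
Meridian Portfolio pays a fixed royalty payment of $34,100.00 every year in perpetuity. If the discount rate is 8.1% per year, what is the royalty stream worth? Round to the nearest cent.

$420987.65

Level perpetuity: PV = C / r = $34,100.00 / 0.081 = $420,987.65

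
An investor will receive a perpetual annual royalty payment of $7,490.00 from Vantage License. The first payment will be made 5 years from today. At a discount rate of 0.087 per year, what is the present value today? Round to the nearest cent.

Value at end of year 4: C / r = $7,490.00 / 0.087 = $86,091.9540
Discount to today: PV = $86,091.9540 / (1 + 0.087)^4 = $86,091.9540 / 1.396105 = $61,665.80

$61665.80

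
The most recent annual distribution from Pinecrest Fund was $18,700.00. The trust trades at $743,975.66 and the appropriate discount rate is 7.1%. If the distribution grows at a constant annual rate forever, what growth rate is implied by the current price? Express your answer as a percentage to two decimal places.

4.47%

P = D₀(1+g)/(r−g) ⇒ P(r−g) = D₀(1+g) ⇒ g(P+D₀) = P·r − D₀
g = (P·r − D₀)/(P + D₀) = ($743,975.66×0.071 − $18,700.00) / ($743,975.66 + $18,700.00) = 0.044740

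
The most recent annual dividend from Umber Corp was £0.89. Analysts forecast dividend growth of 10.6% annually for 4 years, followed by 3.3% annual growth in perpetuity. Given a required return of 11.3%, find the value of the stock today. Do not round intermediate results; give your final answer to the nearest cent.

D_1 = 0.98434
D_2 = 1.08868
D_3 = 1.20408
D_4 = 1.33171
Terminal value at year 4: TV = D_4×(1+g_2)/(r−g_2) = 1.37566/0.08 = 17.19574
P_0 = D_1/(1+r)^1 + D_2/(1+r)^2 + D_3/(1+r)^3 + D_4/(1+r)^4 + TV/(1+r)^4
    = 0.88440 + 0.87884 + 0.87331 + 0.86782 + 11.20573 = 14.71011

£14.71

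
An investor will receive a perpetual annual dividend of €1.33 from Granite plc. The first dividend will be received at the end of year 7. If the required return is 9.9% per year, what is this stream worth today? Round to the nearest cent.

Value at end of year 6: C / r = €1.33 / 0.099 = €13.4343
Discount to today: PV = €13.4343 / (1 + 0.099)^6 = €13.4343 / 1.761920 = €7.62

€7.62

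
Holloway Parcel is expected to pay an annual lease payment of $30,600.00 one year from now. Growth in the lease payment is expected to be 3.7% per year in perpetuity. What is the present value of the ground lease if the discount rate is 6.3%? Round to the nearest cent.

$1176923.08

Growing perpetuity: P = D₁ / (r − g) = $30,600.0000 / (0.063 − 0.037) = $1,176,923.08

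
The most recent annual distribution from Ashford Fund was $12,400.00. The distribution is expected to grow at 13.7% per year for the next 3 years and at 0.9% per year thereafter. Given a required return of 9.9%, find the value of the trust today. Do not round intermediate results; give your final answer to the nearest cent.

$193774.88

D_1 = 14098.80000
D_2 = 16030.33560
D_3 = 18226.49158
Terminal value at year 3: TV = D_3×(1+g_2)/(r−g_2) = 18390.53000/0.09 = 204339.22224
P_0 = D_1/(1+r)^1 + D_2/(1+r)^2 + D_3/(1+r)^3 + TV/(1+r)^3
    = 12828.75341 + 13272.33178 + 13731.24771 + 153942.54381 = 193774.87672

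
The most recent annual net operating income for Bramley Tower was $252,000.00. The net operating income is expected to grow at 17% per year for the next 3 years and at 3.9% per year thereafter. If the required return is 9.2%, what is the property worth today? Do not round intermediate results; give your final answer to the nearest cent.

$6945404.31

D_1 = 294840.00000
D_2 = 344962.80000
D_3 = 403606.47600
Terminal value at year 3: TV = D_3×(1+g_2)/(r−g_2) = 419347.12856/0.053 = 7912209.97291
P_0 = D_1/(1+r)^1 + D_2/(1+r)^2 + D_3/(1+r)^3 + TV/(1+r)^3
    = 270000.00000 + 289285.71429 + 309948.97959 + 6076169.61879 = 6945404.31267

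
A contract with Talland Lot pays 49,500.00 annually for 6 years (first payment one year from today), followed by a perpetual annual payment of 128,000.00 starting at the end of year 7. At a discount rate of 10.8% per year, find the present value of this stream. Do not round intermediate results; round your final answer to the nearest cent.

PV of 6-year annuity: 49,500.00 × [1 − (1+0.108)^−6] / 0.108 = 210623.70877
Perpetuity value at year 6: 128,000.00 / 0.108 = 1185185.18519
PV of perpetuity: 1185185.18519 / (1+0.108)^6 = 640542.05949
Total PV = 210623.70877 + 640542.05949 = 851165.76825

851165.77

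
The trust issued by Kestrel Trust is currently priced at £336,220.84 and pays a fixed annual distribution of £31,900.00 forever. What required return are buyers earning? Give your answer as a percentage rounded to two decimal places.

P = C/r ⇒ r = C/P = £31,900.00/£336,220.84 = 0.094878

9.49%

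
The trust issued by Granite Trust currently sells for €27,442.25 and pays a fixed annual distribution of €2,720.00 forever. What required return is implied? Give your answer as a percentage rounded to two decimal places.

9.91%

P = C/r ⇒ r = C/P = €2,720.00/€27,442.25 = 0.099117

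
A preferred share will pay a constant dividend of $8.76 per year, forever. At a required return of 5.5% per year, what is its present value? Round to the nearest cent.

Level perpetuity: PV = C / r = $8.76 / 0.055 = $159.27

$159.27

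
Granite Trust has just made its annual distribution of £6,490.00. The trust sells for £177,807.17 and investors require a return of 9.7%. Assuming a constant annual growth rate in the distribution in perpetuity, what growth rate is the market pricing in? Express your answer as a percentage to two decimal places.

5.84%

P = D₀(1+g)/(r−g) ⇒ P(r−g) = D₀(1+g) ⇒ g(P+D₀) = P·r − D₀
g = (P·r − D₀)/(P + D₀) = (£177,807.17×0.097 − £6,490.00) / (£177,807.17 + £6,490.00) = 0.058369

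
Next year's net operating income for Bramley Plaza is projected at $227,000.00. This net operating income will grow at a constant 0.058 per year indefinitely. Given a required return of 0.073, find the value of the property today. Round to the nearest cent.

$15133333.33

Growing perpetuity: P = D₁ / (r − g) = $227,000.0000 / (0.073 − 0.058) = $15,133,333.33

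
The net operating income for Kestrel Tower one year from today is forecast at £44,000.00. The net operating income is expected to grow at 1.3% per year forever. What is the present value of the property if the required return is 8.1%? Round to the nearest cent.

£647058.82

Growing perpetuity: P = D₁ / (r − g) = £44,000.0000 / (0.081 − 0.013) = £647,058.82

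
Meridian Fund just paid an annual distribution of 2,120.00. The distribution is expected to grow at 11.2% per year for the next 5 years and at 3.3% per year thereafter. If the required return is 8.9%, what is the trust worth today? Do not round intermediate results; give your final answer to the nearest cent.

D_1 = 2357.44000
D_2 = 2621.47328
D_3 = 2915.07829
D_4 = 3241.56706
D_5 = 3604.62257
Terminal value at year 5: TV = D_5×(1+g_2)/(r−g_2) = 3723.57511/0.056 = 66492.41269
P_0 = D_1/(1+r)^1 + D_2/(1+r)^2 + D_3/(1+r)^3 + D_4/(1+r)^4 + D_5/(1+r)^5 + TV/(1+r)^5
    = 2164.77502 + 2210.49571 + 2257.18203 + 2304.85437 + 2353.53358 + 43414.28900 = 54705.12970

54705.13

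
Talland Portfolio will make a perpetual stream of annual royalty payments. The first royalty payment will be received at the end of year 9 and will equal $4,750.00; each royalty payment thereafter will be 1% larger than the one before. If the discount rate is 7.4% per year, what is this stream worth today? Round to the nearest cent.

Value at end of year 8: C₁ / (r − g) = $4,750.00 / (0.074 − 0.01) = $74,218.7500
Discount to today: PV = $74,218.7500 / (1 + 0.074)^8 = $74,218.7500 / 1.770249 = $41,925.61

$41925.61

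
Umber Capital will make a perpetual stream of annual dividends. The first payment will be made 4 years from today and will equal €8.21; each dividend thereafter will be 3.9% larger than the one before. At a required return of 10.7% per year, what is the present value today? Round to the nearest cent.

€89.00

Value at end of year 3: C₁ / (r − g) = €8.21 / (0.107 − 0.039) = €120.7353
Discount to today: PV = €120.7353 / (1 + 0.107)^3 = €120.7353 / 1.356572 = €89.00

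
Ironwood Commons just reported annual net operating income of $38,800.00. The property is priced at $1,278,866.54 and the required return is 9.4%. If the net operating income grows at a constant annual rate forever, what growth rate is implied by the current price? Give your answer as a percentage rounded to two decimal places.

P = D₀(1+g)/(r−g) ⇒ P(r−g) = D₀(1+g) ⇒ g(P+D₀) = P·r − D₀
g = (P·r − D₀)/(P + D₀) = ($1,278,866.54×0.094 − $38,800.00) / ($1,278,866.54 + $38,800.00) = 0.061786

6.18%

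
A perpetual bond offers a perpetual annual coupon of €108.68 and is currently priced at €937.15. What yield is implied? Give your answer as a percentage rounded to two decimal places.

11.60%

P = C/r ⇒ r = C/P = €108.68/€937.15 = 0.115969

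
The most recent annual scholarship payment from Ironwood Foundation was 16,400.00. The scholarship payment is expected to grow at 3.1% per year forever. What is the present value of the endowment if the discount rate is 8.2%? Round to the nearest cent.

331537.25

D₁ = D₀ × (1 + g) = 16,400.00 × 1.031 = 16,908.4000
Growing perpetuity: P = D₁ / (r − g) = 16,908.4000 / (0.082 − 0.031) = 331,537.25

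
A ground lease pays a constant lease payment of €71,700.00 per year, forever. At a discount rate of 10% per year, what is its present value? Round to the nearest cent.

€717000.00

Level perpetuity: PV = C / r = €71,700.00 / 0.1 = €717,000.00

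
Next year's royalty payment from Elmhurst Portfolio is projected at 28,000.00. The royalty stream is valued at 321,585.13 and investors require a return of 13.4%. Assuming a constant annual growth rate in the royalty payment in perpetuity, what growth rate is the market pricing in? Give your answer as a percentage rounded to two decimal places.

P = D₁/(r−g) ⇒ g = r − D₁/P = 0.134 − 28,000.00/321,585.13 = 0.046931

4.69%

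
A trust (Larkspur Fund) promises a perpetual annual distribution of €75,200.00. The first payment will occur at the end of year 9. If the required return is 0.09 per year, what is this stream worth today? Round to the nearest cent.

Value at end of year 8: C / r = €75,200.00 / 0.09 = €835,555.5556
Discount to today: PV = €835,555.5556 / (1 + 0.09)^8 = €835,555.5556 / 1.992563 = €419,337.16

€419337.16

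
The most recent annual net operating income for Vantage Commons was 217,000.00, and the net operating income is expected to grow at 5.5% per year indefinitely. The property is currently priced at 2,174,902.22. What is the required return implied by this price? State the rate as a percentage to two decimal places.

16.03%

D₁ = 217,000.00 × 1.055 = 228,935.0000
P = D₁/(r − g) ⇒ r = D₁/P + g = 228,935.0000/2,174,902.22 + 0.055 = 0.105262 + 0.055 = 0.160262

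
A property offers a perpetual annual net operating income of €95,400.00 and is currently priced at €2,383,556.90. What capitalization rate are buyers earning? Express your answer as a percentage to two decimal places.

4.00%

P = C/r ⇒ r = C/P = €95,400.00/€2,383,556.90 = 0.040024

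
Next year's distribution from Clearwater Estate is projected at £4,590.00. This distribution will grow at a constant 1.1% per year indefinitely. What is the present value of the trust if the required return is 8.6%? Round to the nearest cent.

Growing perpetuity: P = D₁ / (r − g) = £4,590.0000 / (0.086 − 0.011) = £61,200.00

£61200.00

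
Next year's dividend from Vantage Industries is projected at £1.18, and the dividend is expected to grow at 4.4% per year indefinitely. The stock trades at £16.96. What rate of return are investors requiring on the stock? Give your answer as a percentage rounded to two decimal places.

P = D₁/(r − g) ⇒ r = D₁/P + g = £1.1800/£16.96 + 0.044 = 0.069575 + 0.044 = 0.113575

11.36%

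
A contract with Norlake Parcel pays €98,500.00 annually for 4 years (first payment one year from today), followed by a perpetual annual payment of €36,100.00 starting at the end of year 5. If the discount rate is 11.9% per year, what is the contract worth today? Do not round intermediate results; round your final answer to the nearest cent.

PV of 4-year annuity: €98,500.00 × [1 − (1+0.119)^−4] / 0.119 = 299810.11069
Perpetuity value at year 4: €36,100.00 / 0.119 = 303361.34454
PV of perpetuity: 303361.34454 / (1+0.119)^4 = 193481.69991
Total PV = 299810.11069 + 193481.69991 = 493291.81060

€493291.81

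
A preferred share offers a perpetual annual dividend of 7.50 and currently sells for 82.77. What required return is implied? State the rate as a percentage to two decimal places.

9.06%

P = C/r ⇒ r = C/P = 7.50/82.77 = 0.090613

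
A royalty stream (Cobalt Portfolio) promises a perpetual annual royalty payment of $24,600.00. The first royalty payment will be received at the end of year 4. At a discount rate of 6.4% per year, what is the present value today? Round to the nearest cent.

$319102.53

Value at end of year 3: C / r = $24,600.00 / 0.064 = $384,375.0000
Discount to today: PV = $384,375.0000 / (1 + 0.064)^3 = $384,375.0000 / 1.204550 = $319,102.53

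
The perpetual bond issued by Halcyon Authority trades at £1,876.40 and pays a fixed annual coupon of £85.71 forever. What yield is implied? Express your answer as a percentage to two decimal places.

P = C/r ⇒ r = C/P = £85.71/£1,876.40 = 0.045678

4.57%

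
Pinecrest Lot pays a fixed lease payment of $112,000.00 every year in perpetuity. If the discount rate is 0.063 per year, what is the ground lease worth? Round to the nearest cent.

Level perpetuity: PV = C / r = $112,000.00 / 0.063 = $1,777,777.78

$1777777.78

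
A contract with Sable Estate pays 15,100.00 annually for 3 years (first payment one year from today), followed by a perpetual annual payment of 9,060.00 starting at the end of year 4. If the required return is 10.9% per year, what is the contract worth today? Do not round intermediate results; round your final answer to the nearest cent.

97905.01

PV of 3-year annuity: 15,100.00 × [1 − (1+0.109)^−3] / 0.109 = 36964.36497
Perpetuity value at year 3: 9,060.00 / 0.109 = 83119.26606
PV of perpetuity: 83119.26606 / (1+0.109)^3 = 60940.64707
Total PV = 36964.36497 + 60940.64707 = 97905.01204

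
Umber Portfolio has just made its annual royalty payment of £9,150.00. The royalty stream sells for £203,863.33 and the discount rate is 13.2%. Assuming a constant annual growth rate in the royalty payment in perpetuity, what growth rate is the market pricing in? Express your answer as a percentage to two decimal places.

8.34%

P = D₀(1+g)/(r−g) ⇒ P(r−g) = D₀(1+g) ⇒ g(P+D₀) = P·r − D₀
g = (P·r − D₀)/(P + D₀) = (£203,863.33×0.132 − £9,150.00) / (£203,863.33 + £9,150.00) = 0.083375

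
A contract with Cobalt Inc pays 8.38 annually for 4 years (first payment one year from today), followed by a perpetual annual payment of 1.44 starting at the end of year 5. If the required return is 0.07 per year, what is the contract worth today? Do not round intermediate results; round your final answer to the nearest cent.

PV of 4-year annuity: 8.38 × [1 − (1+0.07)^−4] / 0.07 = 28.38483
Perpetuity value at year 4: 1.44 / 0.07 = 20.57143
PV of perpetuity: 20.57143 / (1+0.07)^4 = 15.69384
Total PV = 28.38483 + 15.69384 = 44.07867

44.08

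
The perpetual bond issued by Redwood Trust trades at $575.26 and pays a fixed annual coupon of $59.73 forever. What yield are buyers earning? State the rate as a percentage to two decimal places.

10.38%

P = C/r ⇒ r = C/P = $59.73/$575.26 = 0.103831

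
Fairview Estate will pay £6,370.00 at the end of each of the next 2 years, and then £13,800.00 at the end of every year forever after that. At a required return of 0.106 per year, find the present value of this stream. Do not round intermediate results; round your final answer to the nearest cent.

£117396.72

PV of 2-year annuity: £6,370.00 × [1 − (1+0.106)^−2] / 0.106 = 10966.99247
Perpetuity value at year 2: £13,800.00 / 0.106 = 130188.67925
PV of perpetuity: 130188.67925 / (1+0.106)^2 = 106429.73167
Total PV = 10966.99247 + 106429.73167 = 117396.72414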